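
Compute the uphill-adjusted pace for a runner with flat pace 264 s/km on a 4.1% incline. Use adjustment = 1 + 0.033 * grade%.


Adjustment factor = 1 + 0.033 * 4.1 = 1.1353
Grade-adjusted pace = 264 * 1.1353 = 299.72 s/km

299.72 s/km


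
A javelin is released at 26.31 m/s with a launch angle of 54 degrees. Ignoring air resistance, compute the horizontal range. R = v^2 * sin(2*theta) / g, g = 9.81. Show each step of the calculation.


Launch speed squared = 692.2161
sin(2 * 54 deg) = 0.951057
Range = 692.2161 * 0.951057 / 9.81
= 67.109 m

67.109 m


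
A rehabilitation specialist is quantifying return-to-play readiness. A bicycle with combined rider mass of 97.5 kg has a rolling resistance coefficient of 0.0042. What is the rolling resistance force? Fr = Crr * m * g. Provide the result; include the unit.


Fr = 0.0042 * 97.5 * 9.81
= 0.4095 * 9.81
= 4.017 N

4.017 N


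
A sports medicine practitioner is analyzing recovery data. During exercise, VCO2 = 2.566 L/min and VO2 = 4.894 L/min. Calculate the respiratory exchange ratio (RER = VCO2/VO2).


RER = VCO2 / VO2
= 2.566 / 4.894
= 0.5243

0.5243


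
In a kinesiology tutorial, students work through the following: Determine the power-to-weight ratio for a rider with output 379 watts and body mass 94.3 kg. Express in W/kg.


P/W = 379 / 94.3 = 4.019 W/kg

4.019 W/kg


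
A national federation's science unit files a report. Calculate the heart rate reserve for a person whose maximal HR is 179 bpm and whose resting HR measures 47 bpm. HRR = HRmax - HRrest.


HRmax = 179 bpm
HRrest = 47 bpm
HRR = 179 - 47 = 132 bpm

132 bpm


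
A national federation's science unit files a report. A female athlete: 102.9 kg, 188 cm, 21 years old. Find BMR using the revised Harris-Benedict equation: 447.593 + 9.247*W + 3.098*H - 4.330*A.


Intercept = 447.593
Weight contribution = 9.247 * 102.9 = 951.5163
Height contribution = 3.098 * 188 = 582.424
Age contribution = 4.33 * 21 = 90.93
BMR = 447.593 + 951.5163 + 582.424 - 90.93
= 1890.6 kcal/day

1890.6 kcal/day


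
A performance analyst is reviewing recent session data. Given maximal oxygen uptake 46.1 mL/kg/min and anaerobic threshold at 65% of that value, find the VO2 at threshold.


Percentage as decimal = 0.65
VO2 at AT = 46.1 * 0.65 = 29.97 mL/kg/min

29.97 mL/kg/min


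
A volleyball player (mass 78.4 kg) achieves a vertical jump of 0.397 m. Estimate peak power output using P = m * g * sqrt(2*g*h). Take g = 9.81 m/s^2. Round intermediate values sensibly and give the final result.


2 * g * h = 2 * 9.81 * 0.397 = 7.78914
sqrt(7.78914) = 2.790903 m/s
P = 78.4 * 9.81 * 2.790903 = 2146.49 W

2146.49 W


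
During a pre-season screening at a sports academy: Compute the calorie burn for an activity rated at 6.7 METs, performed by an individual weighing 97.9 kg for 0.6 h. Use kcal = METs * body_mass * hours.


Product of METs and mass = 6.7 * 97.9 = 655.93
Total kcal = 655.93 * 0.6 = 393.56 kcal

393.56 kcal


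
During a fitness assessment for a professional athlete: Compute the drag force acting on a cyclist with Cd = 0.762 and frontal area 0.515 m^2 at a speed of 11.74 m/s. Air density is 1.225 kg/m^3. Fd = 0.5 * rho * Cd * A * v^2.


Step 1: v^2 = 137.8276
Step 2: Fd = 0.5 * 1.225 * 0.762 * 0.515 * 137.8276
= 33.129 N

33.129 N


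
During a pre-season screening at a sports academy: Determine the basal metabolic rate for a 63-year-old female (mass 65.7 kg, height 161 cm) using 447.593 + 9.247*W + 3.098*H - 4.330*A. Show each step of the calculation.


BMR = 447.593 + 9.247*65.7 + 3.098*161 - 4.330*63
= 1281.11 kcal/day

1281.11 kcal/day


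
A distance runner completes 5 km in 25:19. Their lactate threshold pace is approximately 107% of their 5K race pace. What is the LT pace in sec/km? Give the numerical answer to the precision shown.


Convert to seconds: 25 min 19 s = 1519 s
Pace per km = 1519 / 5 = 303.8 s/km
LT pace = 303.8 * 1.07 = 325.07 s/km

325.07 s/km


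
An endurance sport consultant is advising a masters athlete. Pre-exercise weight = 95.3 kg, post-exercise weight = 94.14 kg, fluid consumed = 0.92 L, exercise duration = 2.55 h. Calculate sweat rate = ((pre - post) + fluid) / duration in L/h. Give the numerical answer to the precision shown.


Weight loss = 95.3 - 94.14 = 1.16 kg (approx L)
Total sweat = 1.16 + 0.92 = 2.08 L
Sweat rate = 2.08 / 2.55 = 0.816 L/h

0.816 L/h


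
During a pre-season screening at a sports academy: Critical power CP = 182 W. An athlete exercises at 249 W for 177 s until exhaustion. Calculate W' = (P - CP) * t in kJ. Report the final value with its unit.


P - CP = 249 - 182 = 67 W
W' = 67 * 177 = 11859 J
= 11859 / 1000 = 11.859 kJ

11.859 kJ


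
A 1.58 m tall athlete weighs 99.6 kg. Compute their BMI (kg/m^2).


height^2 = 2.4964 m^2
BMI = 99.6 / 2.4964 = 39.9 kg/m^2

39.9 kg/m^2


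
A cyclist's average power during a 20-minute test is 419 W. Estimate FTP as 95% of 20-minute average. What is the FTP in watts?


FTP = 20-min power * 0.95
= 419 * 0.95
= 398.05 W

398.05 W


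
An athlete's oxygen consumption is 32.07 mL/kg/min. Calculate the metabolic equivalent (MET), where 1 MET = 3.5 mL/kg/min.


MET = VO2 / 3.5
= 32.07 / 3.5
= 9.16 METs

9.16 METs


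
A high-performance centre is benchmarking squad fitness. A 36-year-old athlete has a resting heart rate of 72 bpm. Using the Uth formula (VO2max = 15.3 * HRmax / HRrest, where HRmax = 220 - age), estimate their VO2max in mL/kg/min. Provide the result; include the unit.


HRmax = 220 - 36 = 184 bpm
Ratio = HRmax / HRrest = 184 / 72 = 2.5556
VO2max = 15.3 * 2.5556 = 39.1 mL/kg/min

39.1 mL/kg/min


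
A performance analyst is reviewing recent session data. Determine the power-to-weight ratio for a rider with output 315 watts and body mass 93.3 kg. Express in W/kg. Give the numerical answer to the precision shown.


P/W = 315 / 93.3 = 3.376 W/kg

3.376 W/kg


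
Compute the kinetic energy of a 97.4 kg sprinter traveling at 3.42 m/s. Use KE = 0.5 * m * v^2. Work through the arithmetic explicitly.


Velocity squared = 11.6964
KE = 0.5 * 97.4 * 11.6964 = 569.61 J

569.61 J


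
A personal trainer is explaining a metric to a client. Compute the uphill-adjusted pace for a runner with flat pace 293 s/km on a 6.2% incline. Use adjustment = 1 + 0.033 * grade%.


Adjustment factor = 1 + 0.033 * 6.2 = 1.2046
Grade-adjusted pace = 293 * 1.2046 = 352.95 s/km

352.95 s/km


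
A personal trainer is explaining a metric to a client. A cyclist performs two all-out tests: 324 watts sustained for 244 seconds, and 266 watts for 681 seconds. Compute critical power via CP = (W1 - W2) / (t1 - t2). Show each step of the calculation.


W1 = P1 * t1 = 324 * 244 = 79056 J
W2 = P2 * t2 = 266 * 681 = 181146 J
CP = (79056 - 181146) / (244 - 681)
= 233.62 W

233.62 W


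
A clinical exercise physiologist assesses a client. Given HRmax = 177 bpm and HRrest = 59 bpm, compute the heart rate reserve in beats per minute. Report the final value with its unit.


Heart rate reserve = maximum HR minus resting HR
HRR = 177 - 59 = 118 bpm

118 bpm


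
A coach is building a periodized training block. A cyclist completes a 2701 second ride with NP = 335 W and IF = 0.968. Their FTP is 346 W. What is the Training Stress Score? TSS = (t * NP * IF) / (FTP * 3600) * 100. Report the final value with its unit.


t * NP * IF = 2701 * 335 * 0.968 = 875880.28
FTP * 3600 = 1245600
TSS = (875880.28 / 1245600) * 100 = 70.32

70.32 TSS


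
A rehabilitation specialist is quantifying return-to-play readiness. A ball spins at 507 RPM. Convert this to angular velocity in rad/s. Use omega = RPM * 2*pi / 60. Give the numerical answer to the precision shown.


omega = 507 * 2 * pi / 60
= 507 * 6.28318531 / 60
= 3185.575 / 60
= 53.093 rad/s

53.093 rad/s


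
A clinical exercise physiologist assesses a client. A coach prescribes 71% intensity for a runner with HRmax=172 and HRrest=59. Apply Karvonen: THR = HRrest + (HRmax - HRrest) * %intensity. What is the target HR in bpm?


Heart rate reserve = 172 - 59 = 113
Intensity fraction = 71 / 100 = 0.71
THR = 59 + 113 * 0.71 = 139.23 bpm

139.23 bpm


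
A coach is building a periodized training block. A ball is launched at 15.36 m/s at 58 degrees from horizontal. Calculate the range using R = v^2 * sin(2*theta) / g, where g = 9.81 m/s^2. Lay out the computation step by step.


sin(2 * 58) = sin(116) = 0.898794
v^2 = 15.36^2 = 235.9296
R = 235.9296 * 0.898794 / 9.81
= 21.616 m

21.616 m


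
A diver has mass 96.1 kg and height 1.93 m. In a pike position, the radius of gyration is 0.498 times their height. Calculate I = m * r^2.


r = 0.498 * 1.93 = 0.96114 m
I = m * r^2 = 96.1 * 0.92379 = 88.776 kg*m^2

88.776 kg*m^2


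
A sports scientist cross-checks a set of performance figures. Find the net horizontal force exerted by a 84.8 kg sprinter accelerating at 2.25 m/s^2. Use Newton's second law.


Newton's second law: F = m * a
F = 84.8 * 2.25 = 190.8 N

190.8 N


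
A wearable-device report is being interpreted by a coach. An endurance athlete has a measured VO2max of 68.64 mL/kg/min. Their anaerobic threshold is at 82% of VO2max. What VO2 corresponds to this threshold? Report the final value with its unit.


Anaerobic threshold VO2 = VO2max * 82%
= 68.64 * 0.82
= 56.28 mL/kg/min

56.28 mL/kg/min


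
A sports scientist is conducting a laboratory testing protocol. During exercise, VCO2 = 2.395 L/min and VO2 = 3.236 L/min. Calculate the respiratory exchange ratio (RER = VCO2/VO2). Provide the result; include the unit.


RER = VCO2 / VO2
= 2.395 / 3.236
= 0.7401

0.7401


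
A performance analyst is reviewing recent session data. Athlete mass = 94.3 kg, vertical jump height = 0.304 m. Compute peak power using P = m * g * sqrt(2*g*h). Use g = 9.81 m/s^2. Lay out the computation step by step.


sqrt(2 * 9.81 * 0.304) = sqrt(5.96448) = 2.442228 m/s
P = 94.3 * 9.81 * 2.442228
= 2259.26 W

2259.26 W


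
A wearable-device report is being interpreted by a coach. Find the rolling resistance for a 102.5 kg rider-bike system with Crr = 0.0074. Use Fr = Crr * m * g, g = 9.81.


m * g = 102.5 * 9.81 = 1005.525 N
Fr = 0.0074 * 1005.525 = 7.441 N

7.441 N


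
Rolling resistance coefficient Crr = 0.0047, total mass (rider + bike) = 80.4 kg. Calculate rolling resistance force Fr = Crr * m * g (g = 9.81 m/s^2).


Fr = Crr * m * g
= 0.0047 * 80.4 * 9.81
= 3.707 N

3.707 N


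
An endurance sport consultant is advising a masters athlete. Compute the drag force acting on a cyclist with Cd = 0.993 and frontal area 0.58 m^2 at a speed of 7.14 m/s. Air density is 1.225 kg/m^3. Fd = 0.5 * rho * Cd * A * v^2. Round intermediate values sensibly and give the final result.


Step 1: v^2 = 50.9796
Step 2: Fd = 0.5 * 1.225 * 0.993 * 0.58 * 50.9796
= 17.984 N

17.984 N


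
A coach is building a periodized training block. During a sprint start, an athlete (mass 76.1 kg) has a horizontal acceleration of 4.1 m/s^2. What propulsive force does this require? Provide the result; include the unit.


Propulsive force = mass * acceleration
= 76.1 kg * 4.1 m/s^2
= 312.01 N

312.01 N


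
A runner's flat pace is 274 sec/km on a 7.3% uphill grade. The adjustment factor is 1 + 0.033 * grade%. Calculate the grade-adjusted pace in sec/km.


Factor = 1 + 0.033 * 7.3 = 1.2409
Adjusted pace = 274 * 1.2409
= 340.01 sec/km

340.01 s/km


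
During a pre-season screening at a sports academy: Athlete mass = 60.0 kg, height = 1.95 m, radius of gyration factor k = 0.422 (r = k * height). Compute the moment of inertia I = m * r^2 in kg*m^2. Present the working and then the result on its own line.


r = k * height = 0.422 * 1.95 = 0.8229 m
r^2 = 0.8229^2 = 0.677164
I = 60.0 * 0.677164 = 40.63 kg*m^2

40.63 kg*m^2


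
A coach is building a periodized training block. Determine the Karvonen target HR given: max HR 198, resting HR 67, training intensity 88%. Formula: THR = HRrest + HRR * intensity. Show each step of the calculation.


HRR = HRmax - HRrest = 198 - 67 = 131
THR = 67 + 131 * 0.88
= 182.28 bpm

182.28 bpm


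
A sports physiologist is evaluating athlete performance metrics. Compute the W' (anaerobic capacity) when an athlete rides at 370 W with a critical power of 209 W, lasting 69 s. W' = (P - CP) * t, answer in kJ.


Above-CP power = 161 W
Duration = 69 s
W' = 161 * 69 = 11109 J
Convert: 11109 / 1000 = 11.109 kJ

11.109 kJ


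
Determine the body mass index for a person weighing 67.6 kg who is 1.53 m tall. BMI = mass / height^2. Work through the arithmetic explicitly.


BMI = mass / height^2
= 67.6 / 1.53^2
= 67.6 / 2.3409
= 28.88 kg/m^2

28.88 kg/m^2


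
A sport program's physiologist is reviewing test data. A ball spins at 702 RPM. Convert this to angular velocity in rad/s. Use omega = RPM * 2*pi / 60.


omega = 702 * 2 * pi / 60
= 702 * 6.28318531 / 60
= 4410.796 / 60
= 73.513 rad/s

73.513 rad/s


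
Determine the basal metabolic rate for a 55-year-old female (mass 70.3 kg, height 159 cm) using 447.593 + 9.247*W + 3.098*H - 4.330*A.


BMR = 447.593 + 9.247*70.3 + 3.098*159 - 4.330*55
= 1352.09 kcal/day

1352.09 kcal/day


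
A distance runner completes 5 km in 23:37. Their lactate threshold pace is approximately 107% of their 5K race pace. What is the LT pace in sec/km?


Convert to seconds: 23 min 37 s = 1417 s
Pace per km = 1417 / 5 = 283.4 s/km
LT pace = 283.4 * 1.07 = 303.24 s/km

303.24 s/km


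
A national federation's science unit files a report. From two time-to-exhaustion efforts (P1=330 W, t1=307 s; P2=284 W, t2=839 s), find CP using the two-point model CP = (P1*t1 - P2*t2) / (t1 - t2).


Work in trial 1 = 101310 J
Work in trial 2 = 238276 J
Delta work = -136966 J
Delta time = -532 s
CP = -136966 / -532 = 257.45 W

257.45 W


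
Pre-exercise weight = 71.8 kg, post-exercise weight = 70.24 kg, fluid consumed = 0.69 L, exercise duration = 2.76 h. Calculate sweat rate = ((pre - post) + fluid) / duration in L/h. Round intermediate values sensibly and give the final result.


Weight loss = 71.8 - 70.24 = 1.56 kg (approx L)
Total sweat = 1.56 + 0.69 = 2.25 L
Sweat rate = 2.25 / 2.76 = 0.815 L/h

0.815 L/h


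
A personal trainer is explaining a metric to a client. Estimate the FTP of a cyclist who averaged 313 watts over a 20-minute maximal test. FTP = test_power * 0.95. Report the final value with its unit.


FTP = 313 * 0.95 = 297.35 W

297.35 W


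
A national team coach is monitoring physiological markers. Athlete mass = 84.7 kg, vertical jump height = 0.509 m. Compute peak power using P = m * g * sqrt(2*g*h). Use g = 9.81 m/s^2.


sqrt(2 * 9.81 * 0.509) = sqrt(9.98658) = 3.160155 m/s
P = 84.7 * 9.81 * 3.160155
= 2625.79 W

2625.79 W


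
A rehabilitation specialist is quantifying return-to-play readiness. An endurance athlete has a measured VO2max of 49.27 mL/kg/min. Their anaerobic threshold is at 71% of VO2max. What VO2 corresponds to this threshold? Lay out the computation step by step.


Anaerobic threshold VO2 = VO2max * 71%
= 49.27 * 0.71
= 34.98 mL/kg/min

34.98 mL/kg/min


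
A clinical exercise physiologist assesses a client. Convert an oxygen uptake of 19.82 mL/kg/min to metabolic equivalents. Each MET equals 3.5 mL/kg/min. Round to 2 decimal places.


One MET = 3.5 mL/kg/min
Number of METs = 19.82 / 3.5
= 5.66 METs

5.66 METs


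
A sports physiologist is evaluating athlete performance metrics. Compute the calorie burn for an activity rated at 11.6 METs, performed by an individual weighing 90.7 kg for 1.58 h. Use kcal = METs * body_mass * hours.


Product of METs and mass = 11.6 * 90.7 = 1052.12
Total kcal = 1052.12 * 1.58 = 1662.35 kcal

1662.35 kcal


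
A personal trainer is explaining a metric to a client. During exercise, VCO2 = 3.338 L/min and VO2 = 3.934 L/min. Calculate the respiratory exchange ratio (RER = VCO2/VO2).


RER = VCO2 / VO2
= 3.338 / 3.934
= 0.8485

0.8485


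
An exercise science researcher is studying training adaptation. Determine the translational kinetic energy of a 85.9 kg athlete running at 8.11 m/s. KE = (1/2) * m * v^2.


KE = 0.5 * m * v^2
= 0.5 * 85.9 * 8.11^2
= 0.5 * 85.9 * 65.7721
= 2824.91 J

2824.91 J


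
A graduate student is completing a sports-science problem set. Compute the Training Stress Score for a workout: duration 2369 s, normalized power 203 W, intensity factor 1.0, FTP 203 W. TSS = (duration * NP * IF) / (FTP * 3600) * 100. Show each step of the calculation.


Product = 2369 * 203 * 1.0 = 480907.0
Base = 203 * 3600 = 730800
TSS = 480907.0 / 730800 * 100 = 65.81

65.81 TSS


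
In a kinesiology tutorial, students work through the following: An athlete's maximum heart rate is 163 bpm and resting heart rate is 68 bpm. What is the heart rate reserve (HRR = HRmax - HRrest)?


HRR = HRmax - HRrest
= 163 - 68
= 95 bpm

95 bpm


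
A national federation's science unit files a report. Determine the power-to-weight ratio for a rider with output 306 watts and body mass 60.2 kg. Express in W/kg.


P/W = 306 / 60.2 = 5.083 W/kg

5.083 W/kg


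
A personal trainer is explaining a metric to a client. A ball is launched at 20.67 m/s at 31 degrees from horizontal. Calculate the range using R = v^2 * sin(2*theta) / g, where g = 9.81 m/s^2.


sin(2 * 31) = sin(62) = 0.882948
v^2 = 20.67^2 = 427.2489
R = 427.2489 * 0.882948 / 9.81
= 38.454 m

38.454 m


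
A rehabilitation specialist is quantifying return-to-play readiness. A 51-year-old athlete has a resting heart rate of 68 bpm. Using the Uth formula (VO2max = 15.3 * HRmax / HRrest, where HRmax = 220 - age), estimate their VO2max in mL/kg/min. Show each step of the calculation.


HRmax = 220 - 51 = 169 bpm
Ratio = HRmax / HRrest = 169 / 68 = 2.4853
VO2max = 15.3 * 2.4853 = 38.03 mL/kg/min

38.03 mL/kg/min


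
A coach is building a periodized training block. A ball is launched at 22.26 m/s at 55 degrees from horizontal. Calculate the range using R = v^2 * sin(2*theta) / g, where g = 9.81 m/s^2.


sin(2 * 55) = sin(110) = 0.939693
v^2 = 22.26^2 = 495.5076
R = 495.5076 * 0.939693 / 9.81
= 47.464 m

47.464 m


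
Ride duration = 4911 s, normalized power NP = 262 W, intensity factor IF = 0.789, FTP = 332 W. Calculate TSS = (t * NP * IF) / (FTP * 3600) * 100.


Numerator = 4911 * 262 * 0.789 = 1015192.098
Denominator = 332 * 3600 = 1195200
TSS = 1015192.098 / 1195200 * 100
= 84.94

84.94 TSS


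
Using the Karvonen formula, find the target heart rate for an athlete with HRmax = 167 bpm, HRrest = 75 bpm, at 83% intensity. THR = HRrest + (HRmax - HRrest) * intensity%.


HRR = 167 - 75 = 92
THR = 75 + 92 * 0.83
= 75 + 76.36
= 151.36 bpm

151.36 bpm


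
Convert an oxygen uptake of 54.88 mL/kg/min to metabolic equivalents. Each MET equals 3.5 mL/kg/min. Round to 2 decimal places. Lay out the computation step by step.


One MET = 3.5 mL/kg/min
Number of METs = 54.88 / 3.5
= 15.68 METs

15.68 METs


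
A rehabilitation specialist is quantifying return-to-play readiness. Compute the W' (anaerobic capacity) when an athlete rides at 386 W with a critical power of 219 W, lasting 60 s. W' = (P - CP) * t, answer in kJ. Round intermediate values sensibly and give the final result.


Above-CP power = 167 W
Duration = 60 s
W' = 167 * 60 = 10020 J
Convert: 10020 / 1000 = 10.02 kJ

10.02 kJ


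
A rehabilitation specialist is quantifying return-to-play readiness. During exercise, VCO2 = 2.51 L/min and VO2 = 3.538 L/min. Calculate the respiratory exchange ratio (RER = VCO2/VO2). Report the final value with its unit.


RER = VCO2 / VO2
= 2.51 / 3.538
= 0.7094

0.7094


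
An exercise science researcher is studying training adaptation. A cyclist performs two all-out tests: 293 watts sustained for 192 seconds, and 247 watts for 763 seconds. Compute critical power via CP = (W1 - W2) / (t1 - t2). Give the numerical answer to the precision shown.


W1 = P1 * t1 = 293 * 192 = 56256 J
W2 = P2 * t2 = 247 * 763 = 188461 J
CP = (56256 - 188461) / (192 - 763)
= 231.53 W

231.53 W


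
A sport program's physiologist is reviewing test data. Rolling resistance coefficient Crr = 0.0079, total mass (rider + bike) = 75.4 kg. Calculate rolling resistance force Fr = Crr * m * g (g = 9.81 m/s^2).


Fr = Crr * m * g
= 0.0079 * 75.4 * 9.81
= 5.843 N

5.843 N


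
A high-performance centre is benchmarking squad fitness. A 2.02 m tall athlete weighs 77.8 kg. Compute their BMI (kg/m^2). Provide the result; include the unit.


height^2 = 4.0804 m^2
BMI = 77.8 / 4.0804 = 19.07 kg/m^2

19.07 kg/m^2


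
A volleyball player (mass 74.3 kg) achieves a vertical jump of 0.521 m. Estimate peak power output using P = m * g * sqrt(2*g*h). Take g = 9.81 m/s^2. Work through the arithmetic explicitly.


2 * g * h = 2 * 9.81 * 0.521 = 10.22202
sqrt(10.22202) = 3.197189 m/s
P = 74.3 * 9.81 * 3.197189 = 2330.38 W

2330.38 W


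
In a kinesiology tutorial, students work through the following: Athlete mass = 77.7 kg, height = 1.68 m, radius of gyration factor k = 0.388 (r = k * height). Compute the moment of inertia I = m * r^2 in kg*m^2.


r = k * height = 0.388 * 1.68 = 0.65184 m
r^2 = 0.65184^2 = 0.424895
I = 77.7 * 0.424895 = 33.014 kg*m^2

33.014 kg*m^2


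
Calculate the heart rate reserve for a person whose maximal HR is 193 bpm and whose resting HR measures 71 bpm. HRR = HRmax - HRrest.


HRmax = 193 bpm
HRrest = 71 bpm
HRR = 193 - 71 = 122 bpm

122 bpm


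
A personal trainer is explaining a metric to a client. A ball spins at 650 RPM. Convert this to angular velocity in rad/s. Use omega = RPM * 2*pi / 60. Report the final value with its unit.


omega = 650 * 2 * pi / 60
= 650 * 6.28318531 / 60
= 4084.07 / 60
= 68.068 rad/s

68.068 rad/s


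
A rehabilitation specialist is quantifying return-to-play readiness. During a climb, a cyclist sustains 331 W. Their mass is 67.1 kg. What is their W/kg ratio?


Power-to-weight = 331 W / 67.1 kg
= 4.933 W/kg

4.933 W/kg


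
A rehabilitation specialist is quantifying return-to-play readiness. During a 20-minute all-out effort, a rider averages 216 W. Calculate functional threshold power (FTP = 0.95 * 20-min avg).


FTP = 0.95 * 216
= 205.2 W

205.2 W


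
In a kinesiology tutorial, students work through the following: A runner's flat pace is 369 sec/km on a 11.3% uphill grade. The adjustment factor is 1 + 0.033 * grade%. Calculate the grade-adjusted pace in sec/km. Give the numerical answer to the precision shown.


Factor = 1 + 0.033 * 11.3 = 1.3729
Adjusted pace = 369 * 1.3729
= 506.6 sec/km

506.6 s/km


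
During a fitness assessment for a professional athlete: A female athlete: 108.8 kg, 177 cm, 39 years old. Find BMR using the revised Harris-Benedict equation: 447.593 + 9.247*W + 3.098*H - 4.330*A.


Intercept = 447.593
Weight contribution = 9.247 * 108.8 = 1006.0736
Height contribution = 3.098 * 177 = 548.346
Age contribution = 4.33 * 39 = 168.87
BMR = 447.593 + 1006.0736 + 548.346 - 168.87
= 1833.14 kcal/day

1833.14 kcal/day


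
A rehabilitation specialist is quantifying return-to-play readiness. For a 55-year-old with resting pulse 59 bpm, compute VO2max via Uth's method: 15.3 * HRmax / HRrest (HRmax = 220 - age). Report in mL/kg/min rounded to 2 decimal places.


Step 1: HRmax = 220 - 55 = 165 bpm
Step 2: Ratio = 165 / 59 = 2.7966
Step 3: VO2max = 15.3 * 2.7966 = 42.79 mL/kg/min

42.79 mL/kg/min


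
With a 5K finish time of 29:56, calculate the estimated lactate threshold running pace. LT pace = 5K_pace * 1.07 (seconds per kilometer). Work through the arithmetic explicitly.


Race duration = 1796 s for 5 km
Average pace = 1796 / 5 = 359.2 s/km
LT pace = 359.2 * 1.07
= 384.34 s/km

384.34 s/km


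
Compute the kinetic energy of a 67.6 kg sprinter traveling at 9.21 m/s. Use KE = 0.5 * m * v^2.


Velocity squared = 84.8241
KE = 0.5 * 67.6 * 84.8241 = 2867.05 J

2867.05 J


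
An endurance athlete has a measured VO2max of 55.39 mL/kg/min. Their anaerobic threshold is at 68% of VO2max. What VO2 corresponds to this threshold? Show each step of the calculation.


Anaerobic threshold VO2 = VO2max * 68%
= 55.39 * 0.68
= 37.67 mL/kg/min

37.67 mL/kg/min


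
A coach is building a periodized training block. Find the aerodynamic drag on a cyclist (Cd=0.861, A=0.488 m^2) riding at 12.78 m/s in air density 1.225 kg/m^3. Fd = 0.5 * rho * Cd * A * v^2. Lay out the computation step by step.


Fd = 0.5 * 1.225 * 0.861 * 0.488 * 12.78^2
= 0.5 * 1.225 * 0.861 * 0.488 * 163.3284
= 42.033 N

42.033 N


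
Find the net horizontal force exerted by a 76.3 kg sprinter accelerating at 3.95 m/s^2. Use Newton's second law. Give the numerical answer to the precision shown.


Newton's second law: F = m * a
F = 76.3 * 3.95 = 301.39 N

301.39 N


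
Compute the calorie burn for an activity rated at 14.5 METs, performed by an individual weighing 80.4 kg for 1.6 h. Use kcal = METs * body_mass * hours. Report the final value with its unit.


Product of METs and mass = 14.5 * 80.4 = 1165.8
Total kcal = 1165.8 * 1.6 = 1865.28 kcal

1865.28 kcal


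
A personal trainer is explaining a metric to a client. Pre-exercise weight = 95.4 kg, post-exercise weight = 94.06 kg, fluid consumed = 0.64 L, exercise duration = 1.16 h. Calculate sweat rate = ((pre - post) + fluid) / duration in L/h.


Weight loss = 95.4 - 94.06 = 1.34 kg (approx L)
Total sweat = 1.34 + 0.64 = 1.98 L
Sweat rate = 1.98 / 1.16 = 1.707 L/h

1.707 L/h


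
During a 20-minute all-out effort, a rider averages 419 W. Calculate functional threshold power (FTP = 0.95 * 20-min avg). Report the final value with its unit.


FTP = 0.95 * 419
= 398.05 W

398.05 W


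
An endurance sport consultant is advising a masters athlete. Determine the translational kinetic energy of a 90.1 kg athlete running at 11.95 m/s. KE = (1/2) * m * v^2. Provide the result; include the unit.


KE = 0.5 * m * v^2
= 0.5 * 90.1 * 11.95^2
= 0.5 * 90.1 * 142.8025
= 6433.25 J

6433.25 J


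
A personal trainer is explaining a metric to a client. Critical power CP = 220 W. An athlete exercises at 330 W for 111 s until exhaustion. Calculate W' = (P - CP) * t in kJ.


P - CP = 330 - 220 = 110 W
W' = 110 * 111 = 12210 J
= 12210 / 1000 = 12.21 kJ

12.21 kJ


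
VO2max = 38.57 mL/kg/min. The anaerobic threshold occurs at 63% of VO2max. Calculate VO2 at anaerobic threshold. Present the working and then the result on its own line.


AT fraction = 63 / 100 = 0.63
AT VO2 = 38.57 * 0.63
= 24.3 mL/kg/min

24.3 mL/kg/min


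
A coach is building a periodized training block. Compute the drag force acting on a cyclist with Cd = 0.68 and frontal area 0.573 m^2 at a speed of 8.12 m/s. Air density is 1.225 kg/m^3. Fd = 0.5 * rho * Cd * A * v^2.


Step 1: v^2 = 65.9344
Step 2: Fd = 0.5 * 1.225 * 0.68 * 0.573 * 65.9344
= 15.736 N

15.736 N


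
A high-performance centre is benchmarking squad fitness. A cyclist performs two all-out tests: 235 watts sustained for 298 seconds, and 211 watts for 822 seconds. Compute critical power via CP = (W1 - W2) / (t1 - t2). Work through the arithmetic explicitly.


W1 = P1 * t1 = 235 * 298 = 70030 J
W2 = P2 * t2 = 211 * 822 = 173442 J
CP = (70030 - 173442) / (298 - 822)
= 197.35 W

197.35 W


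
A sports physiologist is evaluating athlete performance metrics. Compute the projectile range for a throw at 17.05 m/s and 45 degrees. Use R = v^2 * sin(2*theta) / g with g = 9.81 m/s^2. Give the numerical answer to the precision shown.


Two times the angle = 90 degrees
sin(90) = 1.0
R = 290.7025 * 1.0 / 9.81 = 29.633 m

29.633 m


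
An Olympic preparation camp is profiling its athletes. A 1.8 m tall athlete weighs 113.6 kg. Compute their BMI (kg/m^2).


height^2 = 3.24 m^2
BMI = 113.6 / 3.24 = 35.06 kg/m^2

35.06 kg/m^2


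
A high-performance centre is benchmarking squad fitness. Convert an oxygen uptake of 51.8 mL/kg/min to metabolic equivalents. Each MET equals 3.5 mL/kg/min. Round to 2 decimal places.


One MET = 3.5 mL/kg/min
Number of METs = 51.8 / 3.5
= 14.8 METs

14.8 METs


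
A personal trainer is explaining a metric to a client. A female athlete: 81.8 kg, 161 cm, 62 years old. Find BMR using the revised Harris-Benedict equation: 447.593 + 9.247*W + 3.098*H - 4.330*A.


Intercept = 447.593
Weight contribution = 9.247 * 81.8 = 756.4046
Height contribution = 3.098 * 161 = 498.778
Age contribution = 4.33 * 62 = 268.46
BMR = 447.593 + 756.4046 + 498.778 - 268.46
= 1434.32 kcal/day

1434.32 kcal/day


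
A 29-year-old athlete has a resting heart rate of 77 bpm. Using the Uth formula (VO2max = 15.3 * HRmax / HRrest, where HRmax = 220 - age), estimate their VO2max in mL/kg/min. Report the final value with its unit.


HRmax = 220 - 29 = 191 bpm
Ratio = HRmax / HRrest = 191 / 77 = 2.4805
VO2max = 15.3 * 2.4805 = 37.95 mL/kg/min

37.95 mL/kg/min


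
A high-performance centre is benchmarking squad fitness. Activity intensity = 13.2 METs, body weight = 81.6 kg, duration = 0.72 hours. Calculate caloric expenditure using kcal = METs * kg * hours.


kcal = 13.2 * 81.6 * 0.72
= 1077.12 * 0.72
= 775.53 kcal

775.53 kcal


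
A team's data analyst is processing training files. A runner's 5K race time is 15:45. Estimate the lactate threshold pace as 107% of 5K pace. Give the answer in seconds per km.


Total race time = 15*60 + 45 = 945 seconds
5K pace = 945 / 5 = 189.0 sec/km
LT pace = 189.0 * 1.07 = 202.23 sec/km

202.23 s/km


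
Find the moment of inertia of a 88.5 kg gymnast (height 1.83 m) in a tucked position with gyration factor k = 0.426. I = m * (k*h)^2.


Radius of gyration = 0.426 * 1.83 = 0.77958 m
I = 88.5 * 0.77958^2
= 88.5 * 0.607745
= 53.785 kg*m^2

53.785 kg*m^2


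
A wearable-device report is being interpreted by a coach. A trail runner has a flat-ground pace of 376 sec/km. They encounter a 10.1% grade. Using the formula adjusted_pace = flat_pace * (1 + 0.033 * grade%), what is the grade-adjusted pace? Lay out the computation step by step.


Grade factor = 1 + 0.033 * 10.1 = 1.3333
Adjusted = 376 * 1.3333 = 501.32 sec/km

501.32 s/km


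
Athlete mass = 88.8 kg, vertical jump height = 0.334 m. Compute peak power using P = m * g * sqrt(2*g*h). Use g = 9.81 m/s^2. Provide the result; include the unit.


sqrt(2 * 9.81 * 0.334) = sqrt(6.55308) = 2.559898 m/s
P = 88.8 * 9.81 * 2.559898
= 2230.0 W

2230.0 W


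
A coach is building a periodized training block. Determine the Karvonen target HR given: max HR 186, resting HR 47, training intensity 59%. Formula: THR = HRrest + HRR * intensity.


HRR = HRmax - HRrest = 186 - 47 = 139
THR = 47 + 139 * 0.59
= 129.01 bpm

129.01 bpm


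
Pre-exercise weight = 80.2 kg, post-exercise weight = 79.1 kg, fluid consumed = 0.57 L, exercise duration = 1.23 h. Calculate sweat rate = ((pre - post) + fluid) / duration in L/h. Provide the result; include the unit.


Weight loss = 80.2 - 79.1 = 1.1 kg (approx L)
Total sweat = 1.1 + 0.57 = 1.67 L
Sweat rate = 1.67 / 1.23 = 1.358 L/h

1.358 L/h


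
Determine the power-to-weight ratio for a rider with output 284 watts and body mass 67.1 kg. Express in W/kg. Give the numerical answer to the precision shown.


P/W = 284 / 67.1 = 4.232 W/kg

4.232 W/kg


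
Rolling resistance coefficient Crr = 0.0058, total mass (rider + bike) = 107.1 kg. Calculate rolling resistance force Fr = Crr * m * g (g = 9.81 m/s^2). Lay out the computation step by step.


Fr = Crr * m * g
= 0.0058 * 107.1 * 9.81
= 6.094 N

6.094 N


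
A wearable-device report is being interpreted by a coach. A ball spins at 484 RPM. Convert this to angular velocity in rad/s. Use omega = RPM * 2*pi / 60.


omega = 484 * 2 * pi / 60
= 484 * 6.28318531 / 60
= 3041.062 / 60
= 50.684 rad/s

50.684 rad/s


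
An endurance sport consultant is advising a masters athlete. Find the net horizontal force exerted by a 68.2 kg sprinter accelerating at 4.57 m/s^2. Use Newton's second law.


Newton's second law: F = m * a
F = 68.2 * 4.57 = 311.67 N

311.67 N


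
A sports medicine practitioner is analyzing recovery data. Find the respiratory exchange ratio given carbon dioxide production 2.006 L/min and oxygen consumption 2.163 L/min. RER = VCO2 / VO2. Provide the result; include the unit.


VCO2 = 2.006 L/min
VO2 = 2.163 L/min
RER = 2.006 / 2.163 = 0.9274

0.9274


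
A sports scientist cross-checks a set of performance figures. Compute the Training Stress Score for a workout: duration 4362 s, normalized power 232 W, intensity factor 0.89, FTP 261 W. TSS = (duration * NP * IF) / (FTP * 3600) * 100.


Product = 4362 * 232 * 0.89 = 900665.76
Base = 261 * 3600 = 939600
TSS = 900665.76 / 939600 * 100 = 95.86

95.86 TSS


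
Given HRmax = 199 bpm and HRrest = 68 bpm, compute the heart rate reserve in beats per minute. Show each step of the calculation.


Heart rate reserve = maximum HR minus resting HR
HRR = 199 - 68 = 131 bpm

131 bpm


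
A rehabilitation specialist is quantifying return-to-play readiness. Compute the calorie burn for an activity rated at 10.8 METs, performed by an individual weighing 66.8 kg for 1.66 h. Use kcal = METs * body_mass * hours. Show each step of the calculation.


Product of METs and mass = 10.8 * 66.8 = 721.44
Total kcal = 721.44 * 1.66 = 1197.59 kcal

1197.59 kcal


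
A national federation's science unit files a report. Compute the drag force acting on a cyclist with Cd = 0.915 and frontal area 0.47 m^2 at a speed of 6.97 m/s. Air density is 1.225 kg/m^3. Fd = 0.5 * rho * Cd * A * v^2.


Step 1: v^2 = 48.5809
Step 2: Fd = 0.5 * 1.225 * 0.915 * 0.47 * 48.5809
= 12.796 N

12.796 N


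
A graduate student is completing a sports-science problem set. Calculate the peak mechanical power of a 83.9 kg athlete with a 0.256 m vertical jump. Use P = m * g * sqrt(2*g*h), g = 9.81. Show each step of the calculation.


First, sqrt(2gh) = sqrt(2 * 9.81 * 0.256)
= sqrt(5.02272) = 2.241143 m/s
Power = 83.9 * 9.81 * 2.241143 = 1844.59 W

1844.59 W


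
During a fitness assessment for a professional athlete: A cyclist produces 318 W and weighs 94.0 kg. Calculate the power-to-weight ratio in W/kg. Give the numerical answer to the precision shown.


P/W = power / mass
= 318 / 94.0
= 3.383 W/kg

3.383 W/kg


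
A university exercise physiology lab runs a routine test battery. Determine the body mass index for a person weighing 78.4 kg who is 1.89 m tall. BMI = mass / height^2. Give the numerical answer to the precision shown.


BMI = mass / height^2
= 78.4 / 1.89^2
= 78.4 / 3.5721
= 21.95 kg/m^2

21.95 kg/m^2


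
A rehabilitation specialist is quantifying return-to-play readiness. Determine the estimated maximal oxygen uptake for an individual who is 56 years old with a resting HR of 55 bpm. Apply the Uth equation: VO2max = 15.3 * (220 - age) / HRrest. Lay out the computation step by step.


HRmax = 220 - 56 = 164
VO2max = 15.3 * (164 / 55)
= 15.3 * 2.9818
= 45.62 mL/kg/min

45.62 mL/kg/min


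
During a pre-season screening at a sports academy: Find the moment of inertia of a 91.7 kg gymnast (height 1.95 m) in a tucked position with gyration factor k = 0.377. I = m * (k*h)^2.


Radius of gyration = 0.377 * 1.95 = 0.73515 m
I = 91.7 * 0.73515^2
= 91.7 * 0.540446
= 49.559 kg*m^2

49.559 kg*m^2


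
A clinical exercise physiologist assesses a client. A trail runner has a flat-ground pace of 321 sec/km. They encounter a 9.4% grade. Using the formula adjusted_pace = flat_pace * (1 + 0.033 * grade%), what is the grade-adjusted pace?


Grade factor = 1 + 0.033 * 9.4 = 1.3102
Adjusted = 321 * 1.3102 = 420.57 sec/km

420.57 s/km


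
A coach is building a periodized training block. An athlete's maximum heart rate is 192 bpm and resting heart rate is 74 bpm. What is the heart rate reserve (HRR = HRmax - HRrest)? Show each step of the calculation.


HRR = HRmax - HRrest
= 192 - 74
= 118 bpm

118 bpm


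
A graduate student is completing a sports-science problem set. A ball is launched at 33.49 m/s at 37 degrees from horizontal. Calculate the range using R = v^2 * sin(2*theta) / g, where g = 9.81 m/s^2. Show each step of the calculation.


sin(2 * 37) = sin(74) = 0.961262
v^2 = 33.49^2 = 1121.5801
R = 1121.5801 * 0.961262 / 9.81
= 109.901 m

109.901 m


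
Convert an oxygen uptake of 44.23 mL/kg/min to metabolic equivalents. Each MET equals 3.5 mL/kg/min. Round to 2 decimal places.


One MET = 3.5 mL/kg/min
Number of METs = 44.23 / 3.5
= 12.64 METs

12.64 METs


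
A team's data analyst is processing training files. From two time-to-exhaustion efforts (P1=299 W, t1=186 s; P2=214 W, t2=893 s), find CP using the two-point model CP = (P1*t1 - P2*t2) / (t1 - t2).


Work in trial 1 = 55614 J
Work in trial 2 = 191102 J
Delta work = -135488 J
Delta time = -707 s
CP = -135488 / -707 = 191.64 W

191.64 W


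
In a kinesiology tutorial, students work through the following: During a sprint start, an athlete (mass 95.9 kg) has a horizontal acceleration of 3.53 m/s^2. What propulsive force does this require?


Propulsive force = mass * acceleration
= 95.9 kg * 3.53 m/s^2
= 338.53 N

338.53 N


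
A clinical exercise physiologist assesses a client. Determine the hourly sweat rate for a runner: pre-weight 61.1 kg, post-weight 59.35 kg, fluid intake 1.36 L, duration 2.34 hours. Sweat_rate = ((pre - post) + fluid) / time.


Mass lost = 61.1 - 59.35 = 1.75 kg
Add fluid consumed: 1.75 + 1.36 = 3.11 L total sweat
Sweat rate = 3.11 / 2.34 = 1.329 L/h

1.329 L/h


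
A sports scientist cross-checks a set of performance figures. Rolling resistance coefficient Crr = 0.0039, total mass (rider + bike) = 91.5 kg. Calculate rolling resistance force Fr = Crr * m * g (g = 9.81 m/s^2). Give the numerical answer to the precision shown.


Fr = Crr * m * g
= 0.0039 * 91.5 * 9.81
= 3.501 N

3.501 N


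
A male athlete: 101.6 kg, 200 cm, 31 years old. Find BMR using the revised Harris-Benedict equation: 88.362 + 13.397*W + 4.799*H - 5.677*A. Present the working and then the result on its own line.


Intercept = 88.362
Weight contribution = 13.397 * 101.6 = 1361.1352
Height contribution = 4.799 * 200 = 959.8
Age contribution = 5.677 * 31 = 175.987
BMR = 88.362 + 1361.1352 + 959.8 - 175.987
= 2233.31 kcal/day

2233.31 kcal/day


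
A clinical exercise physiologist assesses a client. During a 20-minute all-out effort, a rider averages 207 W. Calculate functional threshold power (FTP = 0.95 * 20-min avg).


FTP = 0.95 * 207
= 196.65 W

196.65 W


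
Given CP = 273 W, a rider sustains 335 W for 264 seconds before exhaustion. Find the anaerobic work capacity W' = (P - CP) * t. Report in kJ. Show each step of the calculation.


Excess power = 335 - 273 = 62 W
Work above CP = 62 * 264 = 16368 J
W' = 16.368 kJ

16.368 kJ


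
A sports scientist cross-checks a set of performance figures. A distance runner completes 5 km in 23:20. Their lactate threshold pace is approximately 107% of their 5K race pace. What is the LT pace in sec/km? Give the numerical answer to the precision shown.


Convert to seconds: 23 min 20 s = 1400 s
Pace per km = 1400 / 5 = 280.0 s/km
LT pace = 280.0 * 1.07 = 299.6 s/km

299.6 s/km


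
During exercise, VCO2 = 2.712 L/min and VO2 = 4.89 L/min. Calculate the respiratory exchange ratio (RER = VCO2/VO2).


RER = VCO2 / VO2
= 2.712 / 4.89
= 0.5546

0.5546


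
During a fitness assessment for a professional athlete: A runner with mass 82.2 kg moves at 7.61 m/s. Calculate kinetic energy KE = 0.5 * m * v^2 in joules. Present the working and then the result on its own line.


v^2 = 7.61^2 = 57.9121
KE = 0.5 * 82.2 * 57.9121
= 2380.19 J

2380.19 J


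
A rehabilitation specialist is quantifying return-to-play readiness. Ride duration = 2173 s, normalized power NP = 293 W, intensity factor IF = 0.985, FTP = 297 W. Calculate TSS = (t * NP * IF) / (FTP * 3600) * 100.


Numerator = 2173 * 293 * 0.985 = 627138.665
Denominator = 297 * 3600 = 1069200
TSS = 627138.665 / 1069200 * 100
= 58.65

58.65 TSS
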